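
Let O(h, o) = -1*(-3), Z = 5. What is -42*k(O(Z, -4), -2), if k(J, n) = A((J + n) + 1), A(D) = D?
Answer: -84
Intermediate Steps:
O(h, o) = 3
k(J, n) = 1 + J + n (k(J, n) = (J + n) + 1 = 1 + J + n)
-42*k(O(Z, -4), -2) = -42*(1 + 3 - 2) = -42*2 = -84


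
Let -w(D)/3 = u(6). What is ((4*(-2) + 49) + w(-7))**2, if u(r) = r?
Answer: 529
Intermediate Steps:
w(D) = -18 (w(D) = -3*6 = -18)
((4*(-2) + 49) + w(-7))**2 = ((4*(-2) + 49) - 18)**2 = ((-8 + 49) - 18)**2 = (41 - 18)**2 = 23**2 = 529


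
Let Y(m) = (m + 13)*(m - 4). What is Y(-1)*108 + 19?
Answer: -6461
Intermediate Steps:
Y(m) = (-4 + m)*(13 + m) (Y(m) = (13 + m)*(-4 + m) = (-4 + m)*(13 + m))
Y(-1)*108 + 19 = (-52 + (-1)² + 9*(-1))*108 + 19 = (-52 + 1 - 9)*108 + 19 = -60*108 + 19 = -6480 + 19 = -6461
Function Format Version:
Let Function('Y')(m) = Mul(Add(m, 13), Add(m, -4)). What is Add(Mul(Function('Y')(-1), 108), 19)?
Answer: -6461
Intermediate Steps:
Function('Y')(m) = Mul(Add(-4, m), Add(13, m)) (Function('Y')(m) = Mul(Add(13, m), Add(-4, m)) = Mul(Add(-4, m), Add(13, m)))
Add(Mul(Function('Y')(-1), 108), 19) = Add(Mul(Add(-52, Pow(-1, 2), Mul(9, -1)), 108), 19) = Add(Mul(Add(-52, 1, -9), 108), 19) = Add(Mul(-60, 108), 19) = Add(-6480, 19) = -6461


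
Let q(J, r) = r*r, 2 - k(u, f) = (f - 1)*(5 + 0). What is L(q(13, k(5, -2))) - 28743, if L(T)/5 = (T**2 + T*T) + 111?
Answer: 807022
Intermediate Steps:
k(u, f) = 7 - 5*f (k(u, f) = 2 - (f - 1)*(5 + 0) = 2 - (-1 + f)*5 = 2 - (-5 + 5*f) = 2 + (5 - 5*f) = 7 - 5*f)
q(J, r) = r**2
L(T) = 555 + 10*T**2 (L(T) = 5*((T**2 + T*T) + 111) = 5*((T**2 + T**2) + 111) = 5*(2*T**2 + 111) = 5*(111 + 2*T**2) = 555 + 10*T**2)
L(q(13, k(5, -2))) - 28743 = (555 + 10*((7 - 5*(-2))**2)**2) - 28743 = (555 + 10*((7 + 10)**2)**2) - 28743 = (555 + 10*(17**2)**2) - 28743 = (555 + 10*289**2) - 28743 = (555 + 10*83521) - 28743 = (555 + 835210) - 28743 = 835765 - 28743 = 807022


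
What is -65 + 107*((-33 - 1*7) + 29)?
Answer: -1242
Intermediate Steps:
-65 + 107*((-33 - 1*7) + 29) = -65 + 107*((-33 - 7) + 29) = -65 + 107*(-40 + 29) = -65 + 107*(-11) = -65 - 1177 = -1242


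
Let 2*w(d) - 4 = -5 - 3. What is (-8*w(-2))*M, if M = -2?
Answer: -32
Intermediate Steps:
w(d) = -2 (w(d) = 2 + (-5 - 3)/2 = 2 + (½)*(-8) = 2 - 4 = -2)
(-8*w(-2))*M = -8*(-2)*(-2) = 16*(-2) = -32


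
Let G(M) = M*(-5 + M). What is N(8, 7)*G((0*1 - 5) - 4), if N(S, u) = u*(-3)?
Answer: -2646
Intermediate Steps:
N(S, u) = -3*u
N(8, 7)*G((0*1 - 5) - 4) = (-3*7)*(((0*1 - 5) - 4)*(-5 + ((0*1 - 5) - 4))) = -21*((0 - 5) - 4)*(-5 + ((0 - 5) - 4)) = -21*(-5 - 4)*(-5 + (-5 - 4)) = -(-189)*(-5 - 9) = -(-189)*(-14) = -21*126 = -2646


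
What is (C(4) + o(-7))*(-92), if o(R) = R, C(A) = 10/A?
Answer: 414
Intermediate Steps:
(C(4) + o(-7))*(-92) = (10/4 - 7)*(-92) = (10*(¼) - 7)*(-92) = (5/2 - 7)*(-92) = -9/2*(-92) = 414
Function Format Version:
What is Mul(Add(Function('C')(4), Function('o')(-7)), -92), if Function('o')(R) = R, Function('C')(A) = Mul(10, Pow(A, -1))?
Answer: 414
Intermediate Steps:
Mul(Add(Function('C')(4), Function('o')(-7)), -92) = Mul(Add(Mul(10, Pow(4, -1)), -7), -92) = Mul(Add(Mul(10, Rational(1, 4)), -7), -92) = Mul(Add(Rational(5, 2), -7), -92) = Mul(Rational(-9, 2), -92) = 414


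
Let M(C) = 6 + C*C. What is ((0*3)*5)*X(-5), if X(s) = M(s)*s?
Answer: 0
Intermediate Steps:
M(C) = 6 + C**2
X(s) = s*(6 + s**2) (X(s) = (6 + s**2)*s = s*(6 + s**2))
((0*3)*5)*X(-5) = ((0*3)*5)*(-5*(6 + (-5)**2)) = (0*5)*(-5*(6 + 25)) = 0*(-5*31) = 0*(-155) = 0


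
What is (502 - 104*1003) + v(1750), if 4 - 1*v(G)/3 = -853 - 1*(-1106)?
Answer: -104557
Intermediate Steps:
v(G) = -747 (v(G) = 12 - 3*(-853 - 1*(-1106)) = 12 - 3*(-853 + 1106) = 12 - 3*253 = 12 - 759 = -747)
(502 - 104*1003) + v(1750) = (502 - 104*1003) - 747 = (502 - 104312) - 747 = -103810 - 747 = -104557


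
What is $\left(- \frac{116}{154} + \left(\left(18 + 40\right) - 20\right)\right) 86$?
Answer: $\frac{246648}{77} \approx 3203.2$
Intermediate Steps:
$\left(- \frac{116}{154} + \left(\left(18 + 40\right) - 20\right)\right) 86 = \left(\left(-116\right) \frac{1}{154} + \left(58 - 20\right)\right) 86 = \left(- \frac{58}{77} + 38\right) 86 = \frac{2868}{77} \cdot 86 = \frac{246648}{77}$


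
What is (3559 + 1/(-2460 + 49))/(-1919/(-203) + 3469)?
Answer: 870945922/851234893 ≈ 1.0232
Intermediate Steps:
(3559 + 1/(-2460 + 49))/(-1919/(-203) + 3469) = (3559 + 1/(-2411))/(-1919*(-1/203) + 3469) = (3559 - 1/2411)/(1919/203 + 3469) = 8580748/(2411*(706126/203)) = (8580748/2411)*(203/706126) = 870945922/851234893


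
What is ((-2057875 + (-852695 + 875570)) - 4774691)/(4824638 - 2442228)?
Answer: -6809691/2382410 ≈ -2.8583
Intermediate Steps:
((-2057875 + (-852695 + 875570)) - 4774691)/(4824638 - 2442228) = ((-2057875 + 22875) - 4774691)/2382410 = (-2035000 - 4774691)*(1/2382410) = -6809691*1/2382410 = -6809691/2382410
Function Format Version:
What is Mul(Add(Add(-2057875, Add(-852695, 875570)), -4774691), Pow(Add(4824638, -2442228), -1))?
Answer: Rational(-6809691, 2382410) ≈ -2.8583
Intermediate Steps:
Mul(Add(Add(-2057875, Add(-852695, 875570)), -4774691), Pow(Add(4824638, -2442228), -1)) = Mul(Add(Add(-2057875, 22875), -4774691), Pow(2382410, -1)) = Mul(Add(-2035000, -4774691), Rational(1, 2382410)) = Mul(-6809691, Rational(1, 2382410)) = Rational(-6809691, 2382410)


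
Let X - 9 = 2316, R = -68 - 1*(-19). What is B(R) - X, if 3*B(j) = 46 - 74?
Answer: -7003/3 ≈ -2334.3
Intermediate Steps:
R = -49 (R = -68 + 19 = -49)
B(j) = -28/3 (B(j) = (46 - 74)/3 = (1/3)*(-28) = -28/3)
X = 2325 (X = 9 + 2316 = 2325)
B(R) - X = -28/3 - 1*2325 = -28/3 - 2325 = -7003/3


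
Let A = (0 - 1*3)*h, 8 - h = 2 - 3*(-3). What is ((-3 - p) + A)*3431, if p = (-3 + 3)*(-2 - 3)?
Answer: 20586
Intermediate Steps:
h = -3 (h = 8 - (2 - 3*(-3)) = 8 - (2 + 9) = 8 - 1*11 = 8 - 11 = -3)
p = 0 (p = 0*(-5) = 0)
A = 9 (A = (0 - 1*3)*(-3) = (0 - 3)*(-3) = -3*(-3) = 9)
((-3 - p) + A)*3431 = ((-3 - 1*0) + 9)*3431 = ((-3 + 0) + 9)*3431 = (-3 + 9)*3431 = 6*3431 = 20586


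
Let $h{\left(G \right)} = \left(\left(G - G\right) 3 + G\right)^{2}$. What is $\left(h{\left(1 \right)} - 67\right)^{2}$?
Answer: $4356$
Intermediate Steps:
$h{\left(G \right)} = G^{2}$ ($h{\left(G \right)} = \left(0 \cdot 3 + G\right)^{2} = \left(0 + G\right)^{2} = G^{2}$)
$\left(h{\left(1 \right)} - 67\right)^{2} = \left(1^{2} - 67\right)^{2} = \left(1 - 67\right)^{2} = \left(-66\right)^{2} = 4356$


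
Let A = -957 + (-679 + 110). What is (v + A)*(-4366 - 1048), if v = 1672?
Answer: -790444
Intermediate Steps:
A = -1526 (A = -957 - 569 = -1526)
(v + A)*(-4366 - 1048) = (1672 - 1526)*(-4366 - 1048) = 146*(-5414) = -790444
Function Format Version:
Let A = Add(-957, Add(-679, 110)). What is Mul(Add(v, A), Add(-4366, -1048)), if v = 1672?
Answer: -790444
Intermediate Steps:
A = -1526 (A = Add(-957, -569) = -1526)
Mul(Add(v, A), Add(-4366, -1048)) = Mul(Add(1672, -1526), Add(-4366, -1048)) = Mul(146, -5414) = -790444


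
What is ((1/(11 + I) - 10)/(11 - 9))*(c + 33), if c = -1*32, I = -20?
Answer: -91/18 ≈ -5.0556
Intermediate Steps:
c = -32
((1/(11 + I) - 10)/(11 - 9))*(c + 33) = ((1/(11 - 20) - 10)/(11 - 9))*(-32 + 33) = ((1/(-9) - 10)/2)*1 = ((-⅑ - 10)*(½))*1 = -91/9*½*1 = -91/18*1 = -91/18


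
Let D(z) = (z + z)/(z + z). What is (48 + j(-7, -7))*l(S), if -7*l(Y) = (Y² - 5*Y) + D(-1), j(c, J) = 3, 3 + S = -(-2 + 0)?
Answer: -51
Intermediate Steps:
S = -1 (S = -3 - (-2 + 0) = -3 - 1*(-2) = -3 + 2 = -1)
D(z) = 1 (D(z) = (2*z)/((2*z)) = (2*z)*(1/(2*z)) = 1)
l(Y) = -⅐ - Y²/7 + 5*Y/7 (l(Y) = -((Y² - 5*Y) + 1)/7 = -(1 + Y² - 5*Y)/7 = -⅐ - Y²/7 + 5*Y/7)
(48 + j(-7, -7))*l(S) = (48 + 3)*(-⅐ - ⅐*(-1)² + (5/7)*(-1)) = 51*(-⅐ - ⅐*1 - 5/7) = 51*(-⅐ - ⅐ - 5/7) = 51*(-1) = -51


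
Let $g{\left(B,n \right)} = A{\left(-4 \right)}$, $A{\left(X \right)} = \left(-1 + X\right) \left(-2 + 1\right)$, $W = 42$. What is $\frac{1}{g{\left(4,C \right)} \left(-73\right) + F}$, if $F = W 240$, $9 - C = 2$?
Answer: $\frac{1}{9715} \approx 0.00010293$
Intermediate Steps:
$C = 7$ ($C = 9 - 2 = 7$)
$A{\left(X \right)} = 1 - X$ ($A{\left(X \right)} = \left(-1 + X\right) \left(-1\right) = 1 - X$)
$g{\left(B,n \right)} = 5$ ($g{\left(B,n \right)} = 1 - -4 = 1 + 4 = 5$)
$F = 10080$ ($F = 42 \cdot 240 = 10080$)
$\frac{1}{g{\left(4,C \right)} \left(-73\right) + F} = \frac{1}{5 \left(-73\right) + 10080} = \frac{1}{-365 + 10080} = \frac{1}{9715}$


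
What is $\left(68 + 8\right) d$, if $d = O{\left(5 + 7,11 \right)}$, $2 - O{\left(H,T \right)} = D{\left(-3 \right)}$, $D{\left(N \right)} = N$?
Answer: $380$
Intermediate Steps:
$O{\left(H,T \right)} = 5$ ($O{\left(H,T \right)} = 2 - -3 = 2 + 3 = 5$)
$d = 5$
$\left(68 + 8\right) d = \left(68 + 8\right) 5 = 76 \cdot 5 = 380$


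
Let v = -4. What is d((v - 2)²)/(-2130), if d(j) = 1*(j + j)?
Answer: -12/355 ≈ -0.033803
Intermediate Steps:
d(j) = 2*j (d(j) = 1*(2*j) = 2*j)
d((v - 2)²)/(-2130) = (2*(-4 - 2)²)/(-2130) = (2*(-6)²)*(-1/2130) = (2*36)*(-1/2130) = 72*(-1/2130) = -12/355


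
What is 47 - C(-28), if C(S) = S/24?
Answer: 289/6 ≈ 48.167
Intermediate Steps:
C(S) = S/24 (C(S) = S*(1/24) = S/24)
47 - C(-28) = 47 - (-28)/24 = 47 - 1*(-7/6) = 47 + 7/6 = 289/6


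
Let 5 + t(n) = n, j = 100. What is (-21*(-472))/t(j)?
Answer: 9912/95 ≈ 104.34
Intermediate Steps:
t(n) = -5 + n
(-21*(-472))/t(j) = (-21*(-472))/(-5 + 100) = 9912/95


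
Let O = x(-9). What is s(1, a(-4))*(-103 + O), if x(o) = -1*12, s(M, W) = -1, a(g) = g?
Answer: 115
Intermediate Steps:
x(o) = -12
O = -12
s(1, a(-4))*(-103 + O) = -(-103 - 12) = -1*(-115) = 115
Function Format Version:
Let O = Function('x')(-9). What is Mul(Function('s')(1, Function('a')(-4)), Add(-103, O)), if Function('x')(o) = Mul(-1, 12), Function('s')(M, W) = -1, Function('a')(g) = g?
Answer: 115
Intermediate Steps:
Function('x')(o) = -12
O = -12
Mul(Function('s')(1, Function('a')(-4)), Add(-103, O)) = Mul(-1, Add(-103, -12)) = Mul(-1, -115) = 115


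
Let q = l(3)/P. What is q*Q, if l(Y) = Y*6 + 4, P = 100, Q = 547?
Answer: 6017/50 ≈ 120.34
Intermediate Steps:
l(Y) = 4 + 6*Y (l(Y) = 6*Y + 4 = 4 + 6*Y)
q = 11/50 (q = (4 + 6*3)/100 = (4 + 18)*(1/100) = 22*(1/100) = 11/50 ≈ 0.22000)
q*Q = (11/50)*547 = 6017/50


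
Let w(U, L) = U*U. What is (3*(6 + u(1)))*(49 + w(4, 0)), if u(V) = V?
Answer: 1365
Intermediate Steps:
w(U, L) = U**2
(3*(6 + u(1)))*(49 + w(4, 0)) = (3*(6 + 1))*(49 + 4**2) = (3*7)*(49 + 16) = 21*65 = 1365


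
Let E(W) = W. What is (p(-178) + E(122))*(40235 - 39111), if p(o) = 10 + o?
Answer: -51704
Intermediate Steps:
(p(-178) + E(122))*(40235 - 39111) = ((10 - 178) + 122)*(40235 - 39111) = (-168 + 122)*1124 = -46*1124 = -51704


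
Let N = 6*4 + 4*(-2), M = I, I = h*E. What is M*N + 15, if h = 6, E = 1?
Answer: 111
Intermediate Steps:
I = 6 (I = 6*1 = 6)
M = 6
N = 16 (N = 24 - 8 = 16)
M*N + 15 = 6*16 + 15 = 96 + 15 = 111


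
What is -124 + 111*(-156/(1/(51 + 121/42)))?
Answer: -6531886/7 ≈ -9.3313e+5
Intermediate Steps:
-124 + 111*(-156/(1/(51 + 121/42))) = -124 + 111*(-156/(1/(2263/42))) = -124 + 111*(-156/42/2263) = -124 + 111*(-156*2263/42) = -124 + 111*(-58838/7) = -124 - 6531018/7 = -6531886/7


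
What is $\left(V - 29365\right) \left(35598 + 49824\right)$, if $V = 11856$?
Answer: $-1495653798$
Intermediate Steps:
$\left(V - 29365\right) \left(35598 + 49824\right) = \left(11856 - 29365\right) \left(35598 + 49824\right) = \left(-17509\right) 85422 = -1495653798$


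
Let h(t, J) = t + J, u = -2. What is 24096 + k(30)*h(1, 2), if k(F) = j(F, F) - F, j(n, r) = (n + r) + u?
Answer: 24180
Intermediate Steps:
h(t, J) = J + t
j(n, r) = -2 + n + r (j(n, r) = (n + r) - 2 = -2 + n + r)
k(F) = -2 + F (k(F) = (-2 + F + F) - F = (-2 + 2*F) - F = -2 + F)
24096 + k(30)*h(1, 2) = 24096 + (-2 + 30)*(2 + 1) = 24096 + 28*3 = 24096 + 84 = 24180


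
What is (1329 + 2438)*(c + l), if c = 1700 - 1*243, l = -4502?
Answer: -11470515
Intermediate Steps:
c = 1457 (c = 1700 - 243 = 1457)
(1329 + 2438)*(c + l) = (1329 + 2438)*(1457 - 4502) = 3767*(-3045) = -11470515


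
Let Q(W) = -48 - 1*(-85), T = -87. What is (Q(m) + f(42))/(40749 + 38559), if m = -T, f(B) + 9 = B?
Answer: 35/39654 ≈ 0.00088263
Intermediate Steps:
f(B) = -9 + B
m = 87 (m = -1*(-87) = 87)
Q(W) = 37 (Q(W) = -48 + 85 = 37)
(Q(m) + f(42))/(40749 + 38559) = (37 + (-9 + 42))/(40749 + 38559) = (37 + 33)/79308 = 70*(1/79308) = 35/39654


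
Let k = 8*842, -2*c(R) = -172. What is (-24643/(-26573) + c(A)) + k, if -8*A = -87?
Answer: 181305649/26573 ≈ 6822.9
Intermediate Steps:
A = 87/8 (A = -⅛*(-87) = 87/8 ≈ 10.875)
c(R) = 86 (c(R) = -½*(-172) = 86)
k = 6736
(-24643/(-26573) + c(A)) + k = (-24643/(-26573) + 86) + 6736 = (-24643*(-1/26573) + 86) + 6736 = (24643/26573 + 86) + 6736 = 2309921/26573 + 6736 = 181305649/26573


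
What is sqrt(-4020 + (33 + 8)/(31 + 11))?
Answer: I*sqrt(7089558)/42 ≈ 63.396*I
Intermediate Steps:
sqrt(-4020 + (33 + 8)/(31 + 11)) = sqrt(-4020 + 41/42) = sqrt(-168799/42) = I*sqrt(7089558)/42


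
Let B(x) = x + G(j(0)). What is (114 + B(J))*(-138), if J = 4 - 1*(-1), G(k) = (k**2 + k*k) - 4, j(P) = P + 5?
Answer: -22770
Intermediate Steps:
j(P) = 5 + P
G(k) = -4 + 2*k**2 (G(k) = (k**2 + k**2) - 4 = 2*k**2 - 4 = -4 + 2*k**2)
J = 5 (J = 4 + 1 = 5)
B(x) = 46 + x (B(x) = x + (-4 + 2*(5 + 0)**2) = x + (-4 + 2*5**2) = x + (-4 + 2*25) = x + (-4 + 50) = x + 46 = 46 + x)
(114 + B(J))*(-138) = (114 + (46 + 5))*(-138) = (114 + 51)*(-138) = 165*(-138) = -22770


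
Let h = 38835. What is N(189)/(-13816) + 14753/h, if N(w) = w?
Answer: 196487633/536544360 ≈ 0.36621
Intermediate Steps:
N(189)/(-13816) + 14753/h = 189/(-13816) + 14753/38835 = 189*(-1/13816) + 14753*(1/38835) = -189/13816 + 14753/38835 = 196487633/536544360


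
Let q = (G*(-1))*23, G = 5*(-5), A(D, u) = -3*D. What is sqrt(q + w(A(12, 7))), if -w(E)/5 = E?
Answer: sqrt(755) ≈ 27.477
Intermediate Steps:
G = -25
w(E) = -5*E
q = 575 (q = -25*(-1)*23 = 25*23 = 575)
sqrt(q + w(A(12, 7))) = sqrt(575 - (-15)*12) = sqrt(575 - 5*(-36)) = sqrt(575 + 180) = sqrt(755)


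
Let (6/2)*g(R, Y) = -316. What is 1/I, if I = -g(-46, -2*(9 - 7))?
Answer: 3/316 ≈ 0.0094937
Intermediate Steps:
g(R, Y) = -316/3 (g(R, Y) = (1/3)*(-316) = -316/3)
I = 316/3 (I = -1*(-316/3) = 316/3 ≈ 105.33)
1/I = 1/(316/3) = 3/316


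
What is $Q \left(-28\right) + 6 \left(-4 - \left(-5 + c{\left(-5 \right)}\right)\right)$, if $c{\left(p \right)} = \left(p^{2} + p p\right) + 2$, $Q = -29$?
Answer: $506$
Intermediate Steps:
$c{\left(p \right)} = 2 + 2 p^{2}$ ($c{\left(p \right)} = \left(p^{2} + p^{2}\right) + 2 = 2 p^{2} + 2 = 2 + 2 p^{2}$)
$Q \left(-28\right) + 6 \left(-4 - \left(-5 + c{\left(-5 \right)}\right)\right) = \left(-29\right) \left(-28\right) + 6 \left(-4 + \left(5 - \left(2 + 2 \left(-5\right)^{2}\right)\right)\right) = 812 + 6 \left(-4 + \left(5 - \left(2 + 2 \cdot 25\right)\right)\right) = 812 + 6 \left(-4 + \left(5 - \left(2 + 50\right)\right)\right) = 812 + 6 \left(-4 + \left(5 - 52\right)\right) = 812 + 6 \left(-4 - 47\right) = 812 + 6 \left(-51\right) = 812 - 306 = 506$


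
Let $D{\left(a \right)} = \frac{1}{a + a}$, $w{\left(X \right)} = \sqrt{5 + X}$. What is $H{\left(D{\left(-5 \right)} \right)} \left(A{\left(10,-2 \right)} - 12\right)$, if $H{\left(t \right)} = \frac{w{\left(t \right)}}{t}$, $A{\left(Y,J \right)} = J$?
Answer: $98 \sqrt{10} \approx 309.9$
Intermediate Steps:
$D{\left(a \right)} = \frac{1}{2 a}$
$H{\left(t \right)} = \frac{\sqrt{5 + t}}{t}$
$H{\left(D{\left(-5 \right)} \right)} \left(A{\left(10,-2 \right)} - 12\right) = \frac{\sqrt{5 + \frac{1}{2 \left(-5\right)}}}{\frac{1}{2} \frac{1}{-5}} \left(-2 - 12\right) = \frac{\sqrt{5 + \frac{1}{2} \left(- \frac{1}{5}\right)}}{\frac{1}{2} \left(- \frac{1}{5}\right)} \left(-2 - 12\right) = \frac{\sqrt{5 - \frac{1}{10}}}{- \frac{1}{10}} \left(-14\right) = - 10 \sqrt{\frac{49}{10}} \left(-14\right) = - 10 \frac{7 \sqrt{10}}{10} \left(-14\right) = - 7 \sqrt{10} \left(-14\right) = 98 \sqrt{10}$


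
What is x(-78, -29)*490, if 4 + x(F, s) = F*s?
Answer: 1106420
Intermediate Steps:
x(F, s) = -4 + F*s
x(-78, -29)*490 = (-4 - 78*(-29))*490 = (-4 + 2262)*490 = 2258*490 = 1106420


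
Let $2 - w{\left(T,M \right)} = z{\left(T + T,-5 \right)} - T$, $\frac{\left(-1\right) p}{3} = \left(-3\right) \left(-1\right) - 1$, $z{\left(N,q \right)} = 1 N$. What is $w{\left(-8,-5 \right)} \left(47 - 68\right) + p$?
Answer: $-216$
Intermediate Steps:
$z{\left(N,q \right)} = N$
$p = -6$ ($p = - 3 \left(\left(-3\right) \left(-1\right) - 1\right) = - 3 \left(3 - 1\right) = \left(-3\right) 2 = -6$)
$w{\left(T,M \right)} = 2 - T$ ($w{\left(T,M \right)} = 2 - \left(\left(T + T\right) - T\right) = 2 - \left(2 T - T\right) = 2 - T$)
$w{\left(-8,-5 \right)} \left(47 - 68\right) + p = \left(2 - -8\right) \left(47 - 68\right) - 6 = \left(2 + 8\right) \left(47 - 68\right) - 6 = 10 \left(-21\right) - 6 = -210 - 6 = -216$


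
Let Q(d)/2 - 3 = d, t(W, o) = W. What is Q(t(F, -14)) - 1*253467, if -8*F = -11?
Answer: -1013833/4 ≈ -2.5346e+5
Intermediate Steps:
F = 11/8 (F = -⅛*(-11) = 11/8 ≈ 1.3750)
Q(d) = 6 + 2*d
Q(t(F, -14)) - 1*253467 = (6 + 2*(11/8)) - 1*253467 = (6 + 11/4) - 253467 = 35/4 - 253467 = -1013833/4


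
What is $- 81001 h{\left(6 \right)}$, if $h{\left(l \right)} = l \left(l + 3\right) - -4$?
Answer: $-4698058$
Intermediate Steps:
$h{\left(l \right)} = 4 + l \left(3 + l\right)$ ($h{\left(l \right)} = l \left(3 + l\right) + 4 = 4 + l \left(3 + l\right)$)
$- 81001 h{\left(6 \right)} = - 81001 \left(4 + 6^{2} + 3 \cdot 6\right) = - 81001 \left(4 + 36 + 18\right) = \left(-81001\right) 58 = -4698058$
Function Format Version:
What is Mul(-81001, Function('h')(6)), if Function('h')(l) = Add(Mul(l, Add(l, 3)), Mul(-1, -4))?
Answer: -4698058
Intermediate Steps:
Function('h')(l) = Add(4, Mul(l, Add(3, l))) (Function('h')(l) = Add(Mul(l, Add(3, l)), 4) = Add(4, Mul(l, Add(3, l))))
Mul(-81001, Function('h')(6)) = Mul(-81001, Add(4, Pow(6, 2), Mul(3, 6))) = Mul(-81001, Add(4, 36, 18)) = Mul(-81001, 58) = -4698058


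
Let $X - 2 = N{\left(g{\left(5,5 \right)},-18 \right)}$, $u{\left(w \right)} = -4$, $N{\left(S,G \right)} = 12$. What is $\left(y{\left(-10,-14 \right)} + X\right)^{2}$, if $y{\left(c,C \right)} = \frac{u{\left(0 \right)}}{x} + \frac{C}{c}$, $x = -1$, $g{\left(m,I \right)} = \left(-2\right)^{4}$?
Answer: $\frac{9409}{25} \approx 376.36$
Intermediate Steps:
$g{\left(m,I \right)} = 16$
$y{\left(c,C \right)} = 4 + \frac{C}{c}$ ($y{\left(c,C \right)} = - \frac{4}{-1} + \frac{C}{c} = \left(-4\right) \left(-1\right) + \frac{C}{c} = 4 + \frac{C}{c}$)
$X = 14$ ($X = 2 + 12 = 14$)
$\left(y{\left(-10,-14 \right)} + X\right)^{2} = \left(\left(4 - \frac{14}{-10}\right) + 14\right)^{2} = \left(\left(4 - - \frac{7}{5}\right) + 14\right)^{2} = \left(\left(4 + \frac{7}{5}\right) + 14\right)^{2} = \left(\frac{27}{5} + 14\right)^{2} = \left(\frac{97}{5}\right)^{2} = \frac{9409}{25}$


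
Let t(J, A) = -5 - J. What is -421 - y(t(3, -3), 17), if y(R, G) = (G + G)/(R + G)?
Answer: -3823/9 ≈ -424.78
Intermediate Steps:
y(R, G) = 2*G/(G + R) (y(R, G) = (2*G)/(G + R) = 2*G/(G + R))
-421 - y(t(3, -3), 17) = -421 - 2*17/(17 + (-5 - 1*3)) = -421 - 2*17/(17 + (-5 - 3)) = -421 - 2*17/(17 - 8) = -421 - 2*17/9 = -421 - 1*34/9 = -421 - 34/9 = -3823/9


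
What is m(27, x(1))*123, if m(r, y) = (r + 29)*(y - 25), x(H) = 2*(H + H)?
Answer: -144648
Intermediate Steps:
x(H) = 4*H (x(H) = 2*(2*H) = 4*H)
m(r, y) = (-25 + y)*(29 + r) (m(r, y) = (29 + r)*(-25 + y) = (-25 + y)*(29 + r))
m(27, x(1))*123 = (-725 - 25*27 + 29*(4*1) + 27*(4*1))*123 = (-725 - 675 + 29*4 + 27*4)*123 = (-725 - 675 + 116 + 108)*123 = -1176*123 = -144648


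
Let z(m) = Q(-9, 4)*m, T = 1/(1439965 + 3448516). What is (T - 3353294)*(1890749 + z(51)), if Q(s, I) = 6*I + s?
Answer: -31006669738326279282/4888481 ≈ -6.3428e+12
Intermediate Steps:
T = 1/4888481 ≈ 2.0456e-7
Q(s, I) = s + 6*I
z(m) = 15*m (z(m) = (-9 + 6*4)*m = (-9 + 24)*m = 15*m)
(T - 3353294)*(1890749 + z(51)) = (1/4888481 - 3353294)*(1890749 + 15*51) = -16392514006413*(1890749 + 765)/4888481 = -16392514006413/4888481*1891514 = -31006669738326279282/4888481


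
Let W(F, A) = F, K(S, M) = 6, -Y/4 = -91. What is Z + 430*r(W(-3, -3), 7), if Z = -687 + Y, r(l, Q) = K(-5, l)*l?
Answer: -8063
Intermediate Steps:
Y = 364 (Y = -4*(-91) = 364)
r(l, Q) = 6*l
Z = -323 (Z = -687 + 364 = -323)
Z + 430*r(W(-3, -3), 7) = -323 + 430*(6*(-3)) = -323 + 430*(-18) = -323 - 7740 = -8063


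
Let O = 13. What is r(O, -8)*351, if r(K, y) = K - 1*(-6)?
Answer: 6669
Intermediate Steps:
r(K, y) = 6 + K (r(K, y) = K + 6 = 6 + K)
r(O, -8)*351 = (6 + 13)*351 = 19*351 = 6669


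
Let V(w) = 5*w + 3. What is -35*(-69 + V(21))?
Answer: -1365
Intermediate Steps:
V(w) = 3 + 5*w
-35*(-69 + V(21)) = -35*(-69 + (3 + 5*21)) = -35*(-69 + (3 + 105)) = -35*(-69 + 108) = -35*39 = -1365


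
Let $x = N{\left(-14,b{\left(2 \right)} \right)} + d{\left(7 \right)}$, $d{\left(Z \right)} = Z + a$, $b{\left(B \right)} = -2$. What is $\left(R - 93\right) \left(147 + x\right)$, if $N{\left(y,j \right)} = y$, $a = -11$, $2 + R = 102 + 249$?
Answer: $33024$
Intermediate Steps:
$R = 349$ ($R = -2 + \left(102 + 249\right) = -2 + 351 = 349$)
$d{\left(Z \right)} = -11 + Z$ ($d{\left(Z \right)} = Z - 11 = -11 + Z$)
$x = -18$ ($x = -14 + \left(-11 + 7\right) = -14 - 4 = -18$)
$\left(R - 93\right) \left(147 + x\right) = \left(349 - 93\right) \left(147 - 18\right) = 256 \cdot 129 = 33024$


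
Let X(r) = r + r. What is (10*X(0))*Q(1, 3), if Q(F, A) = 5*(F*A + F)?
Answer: 0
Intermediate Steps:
X(r) = 2*r
Q(F, A) = 5*F + 5*A*F (Q(F, A) = 5*(A*F + F) = 5*(F + A*F) = 5*F + 5*A*F)
(10*X(0))*Q(1, 3) = (10*(2*0))*(5*1*(1 + 3)) = (10*0)*(5*1*4) = 0*20 = 0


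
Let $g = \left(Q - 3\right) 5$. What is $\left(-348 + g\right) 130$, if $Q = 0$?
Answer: $-47190$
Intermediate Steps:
$g = -15$ ($g = \left(0 - 3\right) 5 = \left(-3\right) 5 = -15$)
$\left(-348 + g\right) 130 = \left(-348 - 15\right) 130 = \left(-363\right) 130 = -47190$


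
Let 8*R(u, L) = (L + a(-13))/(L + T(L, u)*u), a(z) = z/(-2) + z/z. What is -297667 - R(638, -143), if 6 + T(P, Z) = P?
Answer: -453430188031/1523280 ≈ -2.9767e+5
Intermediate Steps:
a(z) = 1 - z/2 (a(z) = z*(-1/2) + 1 = -z/2 + 1 = 1 - z/2)
T(P, Z) = -6 + P
R(u, L) = (15/2 + L)/(8*(L + u*(-6 + L))) (R(u, L) = ((L + (1 - 1/2*(-13)))/(L + (-6 + L)*u))/8 = ((L + (1 + 13/2))/(L + u*(-6 + L)))/8 = ((L + 15/2)/(L + u*(-6 + L)))/8 = ((15/2 + L)/(L + u*(-6 + L)))/8 = (15/2 + L)/(8*(L + u*(-6 + L))))
-297667 - R(638, -143) = -297667 - (15/16 + (1/8)*(-143))/(-143 + 638*(-6 - 143)) = -297667 - (15/16 - 143/8)/(-143 + 638*(-149)) = -297667 - (-271)/((-143 - 95062)*16) = -297667 - (-271)/((-95205)*16) = -297667 - (-1)*(-271)/(95205*16) = -297667 - 1*271/1523280 = -297667 - 271/1523280 = -453430188031/1523280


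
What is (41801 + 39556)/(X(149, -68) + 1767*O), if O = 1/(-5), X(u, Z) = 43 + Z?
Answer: -406785/1892 ≈ -215.00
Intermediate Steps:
O = -1/5 ≈ -0.20000
(41801 + 39556)/(X(149, -68) + 1767*O) = (41801 + 39556)/((43 - 68) + 1767*(-1/5)) = 81357/(-25 - 1767/5) = 81357/(-1892/5) = 81357*(-5/1892) = -406785/1892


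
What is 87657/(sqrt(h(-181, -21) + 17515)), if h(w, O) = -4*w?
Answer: 1437*sqrt(18239)/299 ≈ 649.06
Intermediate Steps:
87657/(sqrt(h(-181, -21) + 17515)) = 87657/(sqrt(-4*(-181) + 17515)) = 87657/(sqrt(724 + 17515)) = 87657/(sqrt(18239)) = 87657*(sqrt(18239)/18239) = 1437*sqrt(18239)/299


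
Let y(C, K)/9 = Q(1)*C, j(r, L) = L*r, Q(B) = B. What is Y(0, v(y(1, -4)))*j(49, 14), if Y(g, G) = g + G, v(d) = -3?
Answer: -2058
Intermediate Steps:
y(C, K) = 9*C (y(C, K) = 9*(1*C) = 9*C)
Y(g, G) = G + g
Y(0, v(y(1, -4)))*j(49, 14) = (-3 + 0)*(14*49) = -3*686 = -2058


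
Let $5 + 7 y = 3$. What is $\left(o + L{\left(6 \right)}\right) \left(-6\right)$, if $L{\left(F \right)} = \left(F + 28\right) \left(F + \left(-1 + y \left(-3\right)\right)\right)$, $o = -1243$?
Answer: $\frac{43842}{7} \approx 6263.1$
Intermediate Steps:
$y = - \frac{2}{7}$ ($y = - \frac{5}{7} + \frac{1}{7} \cdot 3 = - \frac{5}{7} + \frac{3}{7} = - \frac{2}{7} \approx -0.28571$)
$L{\left(F \right)} = \left(28 + F\right) \left(- \frac{1}{7} + F\right)$ ($L{\left(F \right)} = \left(F + 28\right) \left(F - \frac{1}{7}\right) = \left(28 + F\right) \left(F + \left(-1 + \frac{6}{7}\right)\right) = \left(28 + F\right) \left(F - \frac{1}{7}\right) = \left(28 + F\right) \left(- \frac{1}{7} + F\right)$)
$\left(o + L{\left(6 \right)}\right) \left(-6\right) = \left(-1243 + \left(-4 + 6^{2} + \frac{195}{7} \cdot 6\right)\right) \left(-6\right) = \left(-1243 + \left(-4 + 36 + \frac{1170}{7}\right)\right) \left(-6\right) = \left(-1243 + \frac{1394}{7}\right) \left(-6\right) = \left(- \frac{7307}{7}\right) \left(-6\right) = \frac{43842}{7}$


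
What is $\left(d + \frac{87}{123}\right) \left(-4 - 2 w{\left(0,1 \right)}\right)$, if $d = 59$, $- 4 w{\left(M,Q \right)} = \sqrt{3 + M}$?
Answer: $- \frac{9792}{41} + \frac{1224 \sqrt{3}}{41} \approx -187.12$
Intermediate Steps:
$w{\left(M,Q \right)} = - \frac{\sqrt{3 + M}}{4}$
$\left(d + \frac{87}{123}\right) \left(-4 - 2 w{\left(0,1 \right)}\right) = \left(59 + \frac{87}{123}\right) \left(-4 - 2 \left(- \frac{\sqrt{3 + 0}}{4}\right)\right) = \left(59 + 87 \cdot \frac{1}{123}\right) \left(-4 - 2 \left(- \frac{\sqrt{3}}{4}\right)\right) = \left(59 + \frac{29}{41}\right) \left(-4 + \frac{\sqrt{3}}{2}\right) = \frac{2448 \left(-4 + \frac{\sqrt{3}}{2}\right)}{41} = - \frac{9792}{41} + \frac{1224 \sqrt{3}}{41}$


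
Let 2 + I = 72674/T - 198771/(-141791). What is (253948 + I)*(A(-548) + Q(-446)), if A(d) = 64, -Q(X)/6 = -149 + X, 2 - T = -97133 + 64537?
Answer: 2132760725787504740/2311051509 ≈ 9.2285e+8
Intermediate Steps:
T = 32598 (T = 2 - (-97133 + 64537) = 2 - 1*(-32596) = 2 + 32596 = 32598)
Q(X) = 894 - 6*X (Q(X) = -6*(-149 + X) = 894 - 6*X)
I = 3769925078/2311051509 (I = -2 + (72674/32598 - 198771/(-141791)) = -2 + (72674*(1/32598) - 198771*(-1/141791)) = -2 + (36337/16299 + 198771/141791) = -2 + 8392028096/2311051509 = 3769925078/2311051509 ≈ 1.6313)
(253948 + I)*(A(-548) + Q(-446)) = (253948 + 3769925078/2311051509)*(64 + (894 - 6*(-446))) = 586890678532610*(64 + (894 + 2676))/2311051509 = 586890678532610*(64 + 3570)/2311051509 = (586890678532610/2311051509)*3634 = 2132760725787504740/2311051509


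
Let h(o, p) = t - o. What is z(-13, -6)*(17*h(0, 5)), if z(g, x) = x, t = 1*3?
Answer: -306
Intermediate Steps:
t = 3
h(o, p) = 3 - o
z(-13, -6)*(17*h(0, 5)) = -102*(3 - 1*0) = -102*(3 + 0) = -102*3 = -6*51 = -306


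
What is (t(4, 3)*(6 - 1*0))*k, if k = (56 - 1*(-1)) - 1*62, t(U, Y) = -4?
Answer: 120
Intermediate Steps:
k = -5 (k = (56 + 1) - 62 = 57 - 62 = -5)
(t(4, 3)*(6 - 1*0))*k = -4*(6 - 1*0)*(-5) = -4*(6 + 0)*(-5) = -4*6*(-5) = -24*(-5) = 120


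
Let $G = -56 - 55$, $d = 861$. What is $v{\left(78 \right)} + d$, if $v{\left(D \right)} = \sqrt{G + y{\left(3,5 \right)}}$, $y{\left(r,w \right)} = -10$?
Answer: $861 + 11 i \approx 861.0 + 11.0 i$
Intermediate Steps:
$G = -111$
$v{\left(D \right)} = 11 i$ ($v{\left(D \right)} = \sqrt{-111 - 10} = \sqrt{-121} = 11 i$)
$v{\left(78 \right)} + d = 11 i + 861 = 861 + 11 i$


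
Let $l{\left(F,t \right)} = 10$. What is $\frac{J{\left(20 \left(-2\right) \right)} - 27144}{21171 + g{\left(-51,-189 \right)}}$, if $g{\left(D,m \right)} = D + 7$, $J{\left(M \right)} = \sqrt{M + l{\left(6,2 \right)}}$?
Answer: $- \frac{27144}{21127} + \frac{i \sqrt{30}}{21127} \approx -1.2848 + 0.00025925 i$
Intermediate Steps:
$J{\left(M \right)} = \sqrt{10 + M}$ ($J{\left(M \right)} = \sqrt{M + 10} = \sqrt{10 + M}$)
$g{\left(D,m \right)} = 7 + D$
$\frac{J{\left(20 \left(-2\right) \right)} - 27144}{21171 + g{\left(-51,-189 \right)}} = \frac{\sqrt{10 + 20 \left(-2\right)} - 27144}{21171 + \left(7 - 51\right)} = \frac{\sqrt{10 - 40} - 27144}{21171 - 44} = \frac{\sqrt{-30} - 27144}{21127} = \left(i \sqrt{30} - 27144\right) \frac{1}{21127} = \left(-27144 + i \sqrt{30}\right) \frac{1}{21127} = - \frac{27144}{21127} + \frac{i \sqrt{30}}{21127}$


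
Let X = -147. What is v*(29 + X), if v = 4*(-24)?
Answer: 11328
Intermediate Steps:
v = -96
v*(29 + X) = -96*(29 - 147) = -96*(-118) = 11328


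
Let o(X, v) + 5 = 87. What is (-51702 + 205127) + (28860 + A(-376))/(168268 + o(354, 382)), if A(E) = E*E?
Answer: 12914634493/84175 ≈ 1.5343e+5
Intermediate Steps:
o(X, v) = 82 (o(X, v) = -5 + 87 = 82)
A(E) = E²
(-51702 + 205127) + (28860 + A(-376))/(168268 + o(354, 382)) = (-51702 + 205127) + (28860 + (-376)²)/(168268 + 82) = 153425 + (28860 + 141376)/168350 = 153425 + 170236*(1/168350) = 153425 + 85118/84175 = 12914634493/84175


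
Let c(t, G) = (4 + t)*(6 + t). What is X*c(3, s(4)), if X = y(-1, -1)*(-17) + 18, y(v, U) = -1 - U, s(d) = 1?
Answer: 1134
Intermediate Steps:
X = 18 (X = (-1 - 1*(-1))*(-17) + 18 = (-1 + 1)*(-17) + 18 = 0*(-17) + 18 = 0 + 18 = 18)
X*c(3, s(4)) = 18*(24 + 3**2 + 10*3) = 18*(24 + 9 + 30) = 18*63 = 1134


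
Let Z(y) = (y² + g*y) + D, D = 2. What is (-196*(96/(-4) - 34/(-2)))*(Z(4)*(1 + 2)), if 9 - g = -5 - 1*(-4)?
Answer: 238728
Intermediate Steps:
g = 10 (g = 9 - (-5 - 1*(-4)) = 9 - (-5 + 4) = 9 - 1*(-1) = 9 + 1 = 10)
Z(y) = 2 + y² + 10*y (Z(y) = (y² + 10*y) + 2 = 2 + y² + 10*y)
(-196*(96/(-4) - 34/(-2)))*(Z(4)*(1 + 2)) = (-196*(96/(-4) - 34/(-2)))*((2 + 4² + 10*4)*(1 + 2)) = (-196*(96*(-¼) - 34*(-½)))*((2 + 16 + 40)*3) = (-196*(-24 + 17))*(58*3) = -196*(-7)*174 = 1372*174 = 238728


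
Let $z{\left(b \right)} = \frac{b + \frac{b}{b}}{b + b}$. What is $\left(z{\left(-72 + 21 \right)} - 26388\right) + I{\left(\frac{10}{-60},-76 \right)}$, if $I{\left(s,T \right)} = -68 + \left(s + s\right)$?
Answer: $- \frac{1349248}{51} \approx -26456.0$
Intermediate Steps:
$I{\left(s,T \right)} = -68 + 2 s$
$z{\left(b \right)} = \frac{1 + b}{2 b}$ ($z{\left(b \right)} = \frac{b + 1}{2 b} = \left(1 + b\right) \frac{1}{2 b} = \frac{1 + b}{2 b}$)
$\left(z{\left(-72 + 21 \right)} - 26388\right) + I{\left(\frac{10}{-60},-76 \right)} = \left(\frac{1 + \left(-72 + 21\right)}{2 \left(-72 + 21\right)} - 26388\right) - \left(68 - 2 \frac{10}{-60}\right) = \left(\frac{1 - 51}{2 \left(-51\right)} - 26388\right) - \left(68 - 2 \cdot 10 \left(- \frac{1}{60}\right)\right) = \left(\frac{1}{2} \left(- \frac{1}{51}\right) \left(-50\right) - 26388\right) + \left(-68 + 2 \left(- \frac{1}{6}\right)\right) = \left(\frac{25}{51} - 26388\right) - \frac{205}{3} = - \frac{1345763}{51} - \frac{205}{3} = - \frac{1349248}{51}$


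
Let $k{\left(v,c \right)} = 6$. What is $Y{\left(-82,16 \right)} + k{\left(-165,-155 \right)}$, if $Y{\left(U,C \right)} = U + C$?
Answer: $-60$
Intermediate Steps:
$Y{\left(U,C \right)} = C + U$
$Y{\left(-82,16 \right)} + k{\left(-165,-155 \right)} = \left(16 - 82\right) + 6 = -66 + 6 = -60$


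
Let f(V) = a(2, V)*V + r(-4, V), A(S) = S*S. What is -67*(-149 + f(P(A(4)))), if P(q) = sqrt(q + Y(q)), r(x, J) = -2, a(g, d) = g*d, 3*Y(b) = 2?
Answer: 23651/3 ≈ 7883.7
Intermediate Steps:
Y(b) = 2/3 (Y(b) = (1/3)*2 = 2/3)
a(g, d) = d*g
A(S) = S**2
P(q) = sqrt(2/3 + q) (P(q) = sqrt(q + 2/3) = sqrt(2/3 + q))
f(V) = -2 + 2*V**2 (f(V) = (V*2)*V - 2 = (2*V)*V - 2 = 2*V**2 - 2 = -2 + 2*V**2)
-67*(-149 + f(P(A(4)))) = -67*(-149 + (-2 + 2*(sqrt(6 + 9*4**2)/3)**2)) = -67*(-149 + (-2 + 2*(sqrt(6 + 9*16)/3)**2)) = -67*(-149 + (-2 + 2*(sqrt(6 + 144)/3)**2)) = -67*(-149 + (-2 + 2*(sqrt(150)/3)**2)) = -67*(-149 + (-2 + 2*((5*sqrt(6))/3)**2)) = -67*(-149 + (-2 + 2*(5*sqrt(6)/3)**2)) = -67*(-149 + (-2 + 2*(50/3))) = -67*(-149 + (-2 + 100/3)) = -67*(-149 + 94/3) = -67*(-353/3) = 23651/3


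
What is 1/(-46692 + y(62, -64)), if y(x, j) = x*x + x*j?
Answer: -1/46816 ≈ -2.1360e-5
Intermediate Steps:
y(x, j) = x**2 + j*x
1/(-46692 + y(62, -64)) = 1/(-46692 + 62*(-64 + 62)) = 1/(-46692 + 62*(-2)) = 1/(-46692 - 124) = 1/(-46816) = -1/46816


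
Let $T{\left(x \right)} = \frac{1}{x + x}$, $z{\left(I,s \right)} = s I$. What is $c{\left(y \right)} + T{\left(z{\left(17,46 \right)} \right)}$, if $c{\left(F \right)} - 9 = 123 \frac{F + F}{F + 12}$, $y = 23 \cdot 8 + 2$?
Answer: $\frac{4130535}{17204} \approx 240.09$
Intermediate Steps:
$z{\left(I,s \right)} = I s$
$T{\left(x \right)} = \frac{1}{2 x}$
$y = 186$ ($y = 184 + 2 = 186$)
$c{\left(F \right)} = 9 + \frac{246 F}{12 + F}$ ($c{\left(F \right)} = 9 + 123 \frac{F + F}{F + 12} = 9 + 123 \frac{2 F}{12 + F} = 9 + \frac{246 F}{12 + F}$)
$c{\left(y \right)} + T{\left(z{\left(17,46 \right)} \right)} = \frac{3 \left(36 + 85 \cdot 186\right)}{12 + 186} + \frac{1}{2 \cdot 17 \cdot 46} = \frac{3 \left(36 + 15810\right)}{198} + \frac{1}{2 \cdot 782} = 3 \cdot \frac{1}{198} \cdot 15846 + \frac{1}{2} \cdot \frac{1}{782} = \frac{2641}{11} + \frac{1}{1564} = \frac{4130535}{17204}$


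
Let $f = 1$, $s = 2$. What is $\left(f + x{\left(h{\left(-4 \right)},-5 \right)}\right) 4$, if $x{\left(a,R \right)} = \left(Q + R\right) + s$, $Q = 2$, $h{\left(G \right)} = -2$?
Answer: $0$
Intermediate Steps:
$x{\left(a,R \right)} = 4 + R$ ($x{\left(a,R \right)} = \left(2 + R\right) + 2 = 4 + R$)
$\left(f + x{\left(h{\left(-4 \right)},-5 \right)}\right) 4 = \left(1 + \left(4 - 5\right)\right) 4 = \left(1 - 1\right) 4 = 0 \cdot 4 = 0$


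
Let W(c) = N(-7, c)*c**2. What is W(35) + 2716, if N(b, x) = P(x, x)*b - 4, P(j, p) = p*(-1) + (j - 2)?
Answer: 14966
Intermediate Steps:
P(j, p) = -2 + j - p (P(j, p) = -p + (-2 + j) = -2 + j - p)
N(b, x) = -4 - 2*b (N(b, x) = (-2 + x - x)*b - 4 = -2*b - 4 = -4 - 2*b)
W(c) = 10*c**2 (W(c) = (-4 - 2*(-7))*c**2 = (-4 + 14)*c**2 = 10*c**2)
W(35) + 2716 = 10*35**2 + 2716 = 10*1225 + 2716 = 12250 + 2716 = 14966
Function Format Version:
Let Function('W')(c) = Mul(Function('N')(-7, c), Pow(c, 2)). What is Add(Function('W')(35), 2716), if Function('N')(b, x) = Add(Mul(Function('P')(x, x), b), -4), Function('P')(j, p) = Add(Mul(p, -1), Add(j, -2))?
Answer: 14966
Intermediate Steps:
Function('P')(j, p) = Add(-2, j, Mul(-1, p)) (Function('P')(j, p) = Add(Mul(-1, p), Add(-2, j)) = Add(-2, j, Mul(-1, p)))
Function('N')(b, x) = Add(-4, Mul(-2, b)) (Function('N')(b, x) = Add(Mul(Add(-2, x, Mul(-1, x)), b), -4) = Add(Mul(-2, b), -4) = Add(-4, Mul(-2, b)))
Function('W')(c) = Mul(10, Pow(c, 2)) (Function('W')(c) = Mul(Add(-4, Mul(-2, -7)), Pow(c, 2)) = Mul(Add(-4, 14), Pow(c, 2)) = Mul(10, Pow(c, 2)))
Add(Function('W')(35), 2716) = Add(Mul(10, Pow(35, 2)), 2716) = Add(Mul(10, 1225), 2716) = Add(12250, 2716) = 14966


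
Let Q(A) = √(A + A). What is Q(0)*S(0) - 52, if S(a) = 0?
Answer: -52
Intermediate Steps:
Q(A) = √2*√A (Q(A) = √(2*A) = √2*√A)
Q(0)*S(0) - 52 = (√2*√0)*0 - 52 = (√2*0)*0 - 52 = 0*0 - 52 = 0 - 52 = -52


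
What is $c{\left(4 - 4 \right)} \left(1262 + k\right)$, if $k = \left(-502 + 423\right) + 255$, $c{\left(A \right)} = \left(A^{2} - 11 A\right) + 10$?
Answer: $14380$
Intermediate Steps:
$c{\left(A \right)} = 10 + A^{2} - 11 A$
$k = 176$ ($k = -79 + 255 = 176$)
$c{\left(4 - 4 \right)} \left(1262 + k\right) = \left(10 + \left(4 - 4\right)^{2} - 11 \left(4 - 4\right)\right) \left(1262 + 176\right) = \left(10 + 0^{2} - 0\right) 1438 = \left(10 + 0 + 0\right) 1438 = 10 \cdot 1438 = 14380$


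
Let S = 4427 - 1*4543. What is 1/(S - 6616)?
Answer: -1/6732 ≈ -0.00014854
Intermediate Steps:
S = -116 (S = 4427 - 4543 = -116)
1/(S - 6616) = 1/(-116 - 6616) = 1/(-6732) = -1/6732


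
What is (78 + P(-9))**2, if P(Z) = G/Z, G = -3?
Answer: 55225/9 ≈ 6136.1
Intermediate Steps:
P(Z) = -3/Z
(78 + P(-9))**2 = (78 - 3/(-9))**2 = (78 - 3*(-1/9))**2 = (78 + 1/3)**2 = (235/3)**2 = 55225/9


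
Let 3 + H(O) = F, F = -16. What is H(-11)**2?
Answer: 361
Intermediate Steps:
H(O) = -19 (H(O) = -3 - 16 = -19)
H(-11)**2 = (-19)**2 = 361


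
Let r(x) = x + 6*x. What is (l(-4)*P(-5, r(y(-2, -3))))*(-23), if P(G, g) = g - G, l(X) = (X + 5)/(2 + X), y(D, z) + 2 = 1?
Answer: -23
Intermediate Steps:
y(D, z) = -1 (y(D, z) = -2 + 1 = -1)
r(x) = 7*x
l(X) = (5 + X)/(2 + X)
(l(-4)*P(-5, r(y(-2, -3))))*(-23) = (((5 - 4)/(2 - 4))*(7*(-1) - 1*(-5)))*(-23) = ((1/(-2))*(-7 + 5))*(-23) = (-½*1*(-2))*(-23) = -½*(-2)*(-23) = 1*(-23) = -23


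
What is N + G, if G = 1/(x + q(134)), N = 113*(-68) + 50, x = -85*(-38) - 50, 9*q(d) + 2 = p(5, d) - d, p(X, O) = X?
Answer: -217485017/28489 ≈ -7634.0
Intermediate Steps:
q(d) = ⅓ - d/9 (q(d) = -2/9 + (5 - d)/9 = -2/9 + (5/9 - d/9) = ⅓ - d/9)
x = 3180 (x = 3230 - 50 = 3180)
N = -7634 (N = -7684 + 50 = -7634)
G = 9/28489 (G = 1/(3180 + (⅓ - ⅑*134)) = 1/(3180 + (⅓ - 134/9)) = 1/(3180 - 131/9) = 1/(28489/9) = 9/28489 ≈ 0.00031591)
N + G = -7634 + 9/28489 = -217485017/28489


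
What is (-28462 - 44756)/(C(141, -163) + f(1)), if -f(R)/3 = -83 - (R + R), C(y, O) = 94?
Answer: -73218/349 ≈ -209.79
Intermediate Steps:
f(R) = 249 + 6*R (f(R) = -3*(-83 - (R + R)) = -3*(-83 - 2*R) = 249 + 6*R)
(-28462 - 44756)/(C(141, -163) + f(1)) = (-28462 - 44756)/(94 + (249 + 6*1)) = -73218/(94 + (249 + 6)) = -73218/(94 + 255) = -73218/349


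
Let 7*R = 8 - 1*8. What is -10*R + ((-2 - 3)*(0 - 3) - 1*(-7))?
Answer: 22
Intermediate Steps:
R = 0 (R = (8 - 1*8)/7 = (8 - 8)/7 = (1/7)*0 = 0)
-10*R + ((-2 - 3)*(0 - 3) - 1*(-7)) = -10*0 + ((-2 - 3)*(0 - 3) - 1*(-7)) = 0 + (-5*(-3) + 7) = 0 + (15 + 7) = 0 + 22 = 22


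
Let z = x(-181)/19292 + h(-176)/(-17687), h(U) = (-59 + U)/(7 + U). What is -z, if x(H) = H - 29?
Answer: 3473875/316844918 ≈ 0.010964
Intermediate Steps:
x(H) = -29 + H
h(U) = (-59 + U)/(7 + U)
z = -3473875/316844918 (z = (-29 - 181)/19292 + ((-59 - 176)/(7 - 176))/(-17687) = -210*1/19292 + (-235/(-169))*(-1/17687) = -15/1378 - 1/169*(-235)*(-1/17687) = -15/1378 + (235/169)*(-1/17687) = -15/1378 - 235/2989103 = -3473875/316844918 ≈ -0.010964)
-z = -1*(-3473875/316844918) = 3473875/316844918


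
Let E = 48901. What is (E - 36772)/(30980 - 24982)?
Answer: 12129/5998 ≈ 2.0222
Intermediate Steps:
(E - 36772)/(30980 - 24982) = (48901 - 36772)/(30980 - 24982) = 12129/5998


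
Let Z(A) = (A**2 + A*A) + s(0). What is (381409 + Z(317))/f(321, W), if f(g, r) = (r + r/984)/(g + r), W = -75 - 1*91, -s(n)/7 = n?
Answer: -8882566524/16351 ≈ -5.4324e+5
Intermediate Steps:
s(n) = -7*n
W = -166 (W = -75 - 91 = -166)
Z(A) = 2*A**2 (Z(A) = (A**2 + A*A) - 7*0 = (A**2 + A**2) + 0 = 2*A**2 + 0 = 2*A**2)
f(g, r) = 985*r/(984*(g + r)) (f(g, r) = (r + r*(1/984))/(g + r) = (r + r/984)/(g + r) = (985*r/984)/(g + r) = 985*r/(984*(g + r)))
(381409 + Z(317))/f(321, W) = (381409 + 2*317**2)/(((985/984)*(-166)/(321 - 166))) = (381409 + 2*100489)/(((985/984)*(-166)/155)) = (381409 + 200978)/(((985/984)*(-166)*(1/155))) = 582387/(-16351/15252) = 582387*(-15252/16351) = -8882566524/16351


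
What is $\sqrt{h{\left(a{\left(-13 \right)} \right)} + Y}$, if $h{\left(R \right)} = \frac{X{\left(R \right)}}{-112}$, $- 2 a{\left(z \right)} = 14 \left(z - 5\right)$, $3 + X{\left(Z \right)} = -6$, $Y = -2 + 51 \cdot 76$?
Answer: $\frac{\sqrt{3037279}}{28} \approx 62.242$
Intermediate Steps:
$Y = 3874$ ($Y = -2 + 3876 = 3874$)
$X{\left(Z \right)} = -9$ ($X{\left(Z \right)} = -3 - 6 = -9$)
$a{\left(z \right)} = 35 - 7 z$ ($a{\left(z \right)} = - \frac{14 \left(z - 5\right)}{2} = - \frac{14 \left(-5 + z\right)}{2} = - \frac{-70 + 14 z}{2} = 35 - 7 z$)
$h{\left(R \right)} = \frac{9}{112}$ ($h{\left(R \right)} = - \frac{9}{-112} = \left(-9\right) \left(- \frac{1}{112}\right) = \frac{9}{112}$)
$\sqrt{h{\left(a{\left(-13 \right)} \right)} + Y} = \sqrt{\frac{9}{112} + 3874} = \sqrt{\frac{433897}{112}} = \frac{\sqrt{3037279}}{28}$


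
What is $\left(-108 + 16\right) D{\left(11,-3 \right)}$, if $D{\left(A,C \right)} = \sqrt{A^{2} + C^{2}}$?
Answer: $- 92 \sqrt{130} \approx -1049.0$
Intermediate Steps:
$\left(-108 + 16\right) D{\left(11,-3 \right)} = \left(-108 + 16\right) \sqrt{11^{2} + \left(-3\right)^{2}} = - 92 \sqrt{121 + 9} = - 92 \sqrt{130}$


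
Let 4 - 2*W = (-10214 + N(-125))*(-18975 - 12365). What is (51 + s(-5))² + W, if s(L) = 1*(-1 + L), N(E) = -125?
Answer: -162010103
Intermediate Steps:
s(L) = -1 + L
W = -162012128 (W = 2 - (-10214 - 125)*(-18975 - 12365)/2 = 2 - (-10339)*(-31340)/2 = 2 - ½*324024260 = 2 - 162012130 = -162012128)
(51 + s(-5))² + W = (51 + (-1 - 5))² - 162012128 = (51 - 6)² - 162012128 = 45² - 162012128 = 2025 - 162012128 = -162010103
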